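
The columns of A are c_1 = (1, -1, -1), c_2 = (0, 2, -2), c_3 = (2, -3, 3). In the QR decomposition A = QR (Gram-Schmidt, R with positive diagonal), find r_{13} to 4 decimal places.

e_1 = c_1/‖c_1‖ = (1, -1, -1)/1.7321 = (0.5774, -0.5774, -0.5774).
r_{13} = e_1·c_3 = 1.1547.

r_{13} = 1.1547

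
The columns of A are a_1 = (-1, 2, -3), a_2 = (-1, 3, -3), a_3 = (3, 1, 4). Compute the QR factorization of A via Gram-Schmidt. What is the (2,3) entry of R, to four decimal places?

a_1 = (-1, 2, -3); ‖a_1‖ = 3.7417, so e_1 = (-0.2673, 0.5345, -0.8018).
e_1·a_2 = (-0.2673)·(-1) + 0.5345·3 + (-0.8018)·(-3) = 4.2762.
u_2 = a_2 − 4.2762·e_1 = (0.1429, 0.7143, 0.4286).
‖u_2‖ = 0.8452, so e_2 = (0.1690, 0.8452, 0.5071).
r_{23} = e_2·a_3 = 3.3806.

r_{23} = 3.3806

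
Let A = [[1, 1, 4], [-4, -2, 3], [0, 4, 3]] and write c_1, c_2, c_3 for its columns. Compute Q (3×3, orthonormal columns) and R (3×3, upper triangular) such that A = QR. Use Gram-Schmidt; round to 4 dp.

c_1 = (1, -4, 0); ‖c_1‖ = 4.1231, so q_1 = (0.2425, -0.9701, 0.0000).
q_1·c_2 = 0.2425·1 + (-0.9701)·(-2) + 0.0000·4 = 2.1828.
u_2 = c_2 − 2.1828·q_1 = (0.4706, 0.1176, 4.0000).
‖u_2‖ = 4.0293, so q_2 = (0.1168, 0.0292, 0.9927).
q_1·c_3 = 0.2425·4 + (-0.9701)·3 + 0.0000·3 = -1.9403; q_2·c_3 = 0.1168·4 + 0.0292·3 + 0.9927·3 = 3.5329.
u_3 = c_3 + 1.9403·q_1 − 3.5329·q_2 = (4.0580, 1.0145, -0.5072).
‖u_3‖ = 4.2135, so q_3 = (0.9631, 0.2408, -0.1204).

Q = [[0.2425, 0.1168, 0.9631], [-0.9701, 0.0292, 0.2408], [0.0000, 0.9927, -0.1204]], R = [[4.1231, 2.1828, -1.9403], [0.0000, 4.0293, 3.5329], [0.0000, 0.0000, 4.2135]]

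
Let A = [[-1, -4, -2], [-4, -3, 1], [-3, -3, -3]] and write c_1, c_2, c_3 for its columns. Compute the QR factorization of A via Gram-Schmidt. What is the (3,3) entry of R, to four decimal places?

c_1 = (-1, -4, -3); ‖c_1‖ = 5.0990, so e_1 = (-0.1961, -0.7845, -0.5883).
e_1·c_2 = (-0.1961)·(-4) + (-0.7845)·(-3) + (-0.5883)·(-3) = 4.9029.
u_2 = c_2 − 4.9029·e_1 = (-3.0385, 0.8462, -0.1154).
‖u_2‖ = 3.1562, so e_2 = (-0.9627, 0.2681, -0.0366).
e_1·c_3 = (-0.1961)·(-2) + (-0.7845)·1 + (-0.5883)·(-3) = 1.3728; e_2·c_3 = (-0.9627)·(-2) + 0.2681·1 + (-0.0366)·(-3) = 2.3032.
u_3 = c_3 − 1.3728·e_1 − 2.3032·e_2 = (0.4865, 1.4595, -2.1081).
r_{33} = ‖u_3‖ = 2.6098.

r_{33} = 2.6098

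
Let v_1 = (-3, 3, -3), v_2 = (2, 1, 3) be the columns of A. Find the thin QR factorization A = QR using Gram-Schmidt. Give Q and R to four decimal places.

q_1 = v_1/‖v_1‖ = (-3, 3, -3)/5.1962 = (-0.5774, 0.5774, -0.5774).
r_{12} = q_1·v_2 = -2.3094.
u_2 = v_2 + 2.3094·q_1 = (0.6667, 2.3333, 1.6667).
‖u_2‖ = 2.9439, so q_2 = (0.2265, 0.7926, 0.5661).

Q = [[-0.5774, 0.2265], [0.5774, 0.7926], [-0.5774, 0.5661]], R = [[5.1962, -2.3094], [0.0000, 2.9439]]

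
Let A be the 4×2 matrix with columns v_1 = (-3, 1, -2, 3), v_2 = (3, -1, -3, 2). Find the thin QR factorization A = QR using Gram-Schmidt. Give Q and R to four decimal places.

Q = [[-0.6255, 0.6825], [0.2085, -0.2275], [-0.4170, -0.5915], [0.6255, 0.3640]], R = [[4.7958, 0.4170], [0.0000, 4.7777]]

v_1 = (-3, 1, -2, 3); ‖v_1‖ = 4.7958, so e_1 = (-0.6255, 0.2085, -0.4170, 0.6255).
e_1·v_2 = (-0.6255)·3 + 0.2085·(-1) + (-0.4170)·(-3) + 0.6255·2 = 0.4170.
u_2 = v_2 − 0.4170·e_1 = (3.2609, -1.0870, -2.8261, 1.7391).
‖u_2‖ = 4.7777, so e_2 = (0.6825, -0.2275, -0.5915, 0.3640).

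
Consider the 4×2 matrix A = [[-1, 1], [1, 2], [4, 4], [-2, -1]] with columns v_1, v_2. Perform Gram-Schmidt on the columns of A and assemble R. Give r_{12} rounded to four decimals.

r_{12} = 4.0508

v_1 = (-1, 1, 4, -2); ‖v_1‖ = 4.6904, so e_1 = (-0.2132, 0.2132, 0.8528, -0.4264).
r_{12} = e_1·v_2 = 4.0508.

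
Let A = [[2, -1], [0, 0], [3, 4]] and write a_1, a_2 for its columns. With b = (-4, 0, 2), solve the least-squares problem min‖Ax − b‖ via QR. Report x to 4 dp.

x = (-1.2727, 1.4545)

a_1 = (2, 0, 3); ‖a_1‖ = 3.6056, so e_1 = (0.5547, 0.0000, 0.8321).
e_1·a_2 = 0.5547·(-1) + 0.0000·0 + 0.8321·4 = 2.7735.
u_2 = a_2 − 2.7735·e_1 = (-2.5385, 0.0000, 1.6923).
‖u_2‖ = 3.0509, so e_2 = (-0.8321, 0.0000, 0.5547).
Qᵀb = (-0.5547, 4.4376).
Back-substitute: x_2 = 4.4376/3.0509 = 1.4545.
x_1 = (-0.5547 − 2.7735·1.4545)/3.6056 = -1.2727.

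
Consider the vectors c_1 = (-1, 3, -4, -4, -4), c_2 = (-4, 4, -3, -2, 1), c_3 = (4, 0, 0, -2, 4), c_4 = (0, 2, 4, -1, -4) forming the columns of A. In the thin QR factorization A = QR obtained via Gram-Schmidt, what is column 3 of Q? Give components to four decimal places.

q_3 = (0.6268, 0.1270, -0.1498, -0.4872, 0.5755)

c_1 = (-1, 3, -4, -4, -4); ‖c_1‖ = 7.6158, so q_1 = (-0.1313, 0.3939, -0.5252, -0.5252, -0.5252).
q_1·c_2 = (-0.1313)·(-4) + 0.3939·4 + (-0.5252)·(-3) + (-0.5252)·(-2) + (-0.5252)·1 = 4.2018.
u_2 = c_2 − 4.2018·q_1 = (-3.4483, 2.3448, -0.7931, 0.2069, 3.2069).
‖u_2‖ = 5.3240, so q_2 = (-0.6477, 0.4404, -0.1490, 0.0389, 0.6023).
q_1·c_3 = (-0.1313)·4 + 0.3939·0 + (-0.5252)·0 + (-0.5252)·(-2) + (-0.5252)·4 = -1.5757; q_2·c_3 = (-0.6477)·4 + 0.4404·0 + (-0.1490)·0 + 0.0389·(-2) + 0.6023·4 = -0.2591.
u_3 = c_3 + 1.5757·q_1 + 0.2591·q_2 = (3.6253, 0.7348, -0.8662, -2.8175, 3.3285).
‖u_3‖ = 5.7836, so q_3 = (0.6268, 0.1270, -0.1498, -0.4872, 0.5755).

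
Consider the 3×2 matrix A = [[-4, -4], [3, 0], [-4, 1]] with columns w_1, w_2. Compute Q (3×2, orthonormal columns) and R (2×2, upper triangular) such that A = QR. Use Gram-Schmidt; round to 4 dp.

e_1 = w_1/‖w_1‖ = (-4, 3, -4)/6.4031 = (-0.6247, 0.4685, -0.6247).
r_{12} = e_1·w_2 = 1.8741.
u_2 = w_2 − 1.8741·e_1 = (-2.8293, -0.8780, 2.1707).
‖u_2‖ = 3.6726, so e_2 = (-0.7704, -0.2391, 0.5911).

Q = [[-0.6247, -0.7704], [0.4685, -0.2391], [-0.6247, 0.5911]], R = [[6.4031, 1.8741], [0.0000, 3.6726]]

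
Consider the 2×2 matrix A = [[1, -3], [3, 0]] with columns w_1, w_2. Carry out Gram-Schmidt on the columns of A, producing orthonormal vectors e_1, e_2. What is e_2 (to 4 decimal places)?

e_2 = (-0.9487, 0.3162)

e_1 = w_1/‖w_1‖ = (1, 3)/3.1623 = (0.3162, 0.9487).
r_{12} = e_1·w_2 = -0.9487.
u_2 = w_2 + 0.9487·e_1 = (-2.7000, 0.9000).
‖u_2‖ = 2.8460, so e_2 = (-0.9487, 0.3162).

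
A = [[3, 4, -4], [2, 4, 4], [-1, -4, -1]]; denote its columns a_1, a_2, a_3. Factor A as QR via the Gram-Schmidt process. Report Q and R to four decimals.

Q = [[0.8018, -0.4364, -0.4082], [0.5345, 0.2182, 0.8165], [-0.2673, -0.8729, 0.4082]], R = [[3.7417, 6.4143, -0.8018], [0.0000, 2.6186, 3.4915], [0.0000, 0.0000, 4.4907]]

a_1 = (3, 2, -1); ‖a_1‖ = 3.7417, so e_1 = (0.8018, 0.5345, -0.2673).
e_1·a_2 = 0.8018·4 + 0.5345·4 + (-0.2673)·(-4) = 6.4143.
u_2 = a_2 − 6.4143·e_1 = (-1.1429, 0.5714, -2.2857).
‖u_2‖ = 2.6186, so e_2 = (-0.4364, 0.2182, -0.8729).
e_1·a_3 = 0.8018·(-4) + 0.5345·4 + (-0.2673)·(-1) = -0.8018; e_2·a_3 = (-0.4364)·(-4) + 0.2182·4 + (-0.8729)·(-1) = 3.4915.
u_3 = a_3 + 0.8018·e_1 − 3.4915·e_2 = (-1.8333, 3.6667, 1.8333).
‖u_3‖ = 4.4907, so e_3 = (-0.4082, 0.8165, 0.4082).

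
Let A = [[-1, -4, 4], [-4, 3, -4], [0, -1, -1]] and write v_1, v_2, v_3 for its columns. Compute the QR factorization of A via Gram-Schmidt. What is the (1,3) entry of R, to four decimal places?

v_1 = (-1, -4, 0); ‖v_1‖ = 4.1231, so e_1 = (-0.2425, -0.9701, 0.0000).
r_{13} = e_1·v_3 = 2.9104.

r_{13} = 2.9104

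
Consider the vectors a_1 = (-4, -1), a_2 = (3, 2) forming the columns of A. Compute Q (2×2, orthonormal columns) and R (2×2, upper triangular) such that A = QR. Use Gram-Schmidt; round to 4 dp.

e_1 = a_1/‖a_1‖ = (-4, -1)/4.1231 = (-0.9701, -0.2425).
r_{12} = e_1·a_2 = -3.3955.
u_2 = a_2 + 3.3955·e_1 = (-0.2941, 1.1765).
‖u_2‖ = 1.2127, so e_2 = (-0.2425, 0.9701).

Q = [[-0.9701, -0.2425], [-0.2425, 0.9701]], R = [[4.1231, -3.3955], [0.0000, 1.2127]]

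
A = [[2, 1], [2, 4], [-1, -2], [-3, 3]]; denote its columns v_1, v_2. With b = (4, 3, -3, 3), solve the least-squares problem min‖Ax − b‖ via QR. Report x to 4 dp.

v_1 = (2, 2, -1, -3); ‖v_1‖ = 4.2426, so e_1 = (0.4714, 0.4714, -0.2357, -0.7071).
e_1·v_2 = 0.4714·1 + 0.4714·4 + (-0.2357)·(-2) + (-0.7071)·3 = 0.7071.
u_2 = v_2 − 0.7071·e_1 = (0.6667, 3.6667, -1.8333, 3.5000).
‖u_2‖ = 5.4314, so e_2 = (0.1227, 0.6751, -0.3375, 0.6444).
Qᵀb = (1.8856, 5.4621).
Back-substitute: x_2 = 5.4621/5.4314 = 1.0056.
x_1 = (1.8856 − 0.7071·1.0056)/4.2426 = 0.2768.

x = (0.2768, 1.0056)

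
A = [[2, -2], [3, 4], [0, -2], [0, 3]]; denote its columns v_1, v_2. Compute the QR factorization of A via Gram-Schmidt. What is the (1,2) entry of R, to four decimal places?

r_{12} = 2.2188

v_1 = (2, 3, 0, 0); ‖v_1‖ = 3.6056, so q_1 = (0.5547, 0.8321, 0.0000, 0.0000).
r_{12} = q_1·v_2 = 2.2188.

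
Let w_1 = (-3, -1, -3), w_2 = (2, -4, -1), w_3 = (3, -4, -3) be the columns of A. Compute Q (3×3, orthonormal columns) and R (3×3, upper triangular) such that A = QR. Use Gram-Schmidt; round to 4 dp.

w_1 = (-3, -1, -3); ‖w_1‖ = 4.3589, so q_1 = (-0.6882, -0.2294, -0.6882).
q_1·w_2 = (-0.6882)·2 + (-0.2294)·(-4) + (-0.6882)·(-1) = 0.2294.
u_2 = w_2 − 0.2294·q_1 = (2.1579, -3.9474, -0.8421).
‖u_2‖ = 4.5768, so q_2 = (0.4715, -0.8625, -0.1840).
q_1·w_3 = (-0.6882)·3 + (-0.2294)·(-4) + (-0.6882)·(-3) = 0.9177; q_2·w_3 = 0.4715·3 + (-0.8625)·(-4) + (-0.1840)·(-3) = 5.4163.
u_3 = w_3 − 0.9177·q_1 − 5.4163·q_2 = (1.0779, 0.8819, -1.3719).
‖u_3‖ = 1.9549, so q_3 = (0.5514, 0.4511, -0.7018).

Q = [[-0.6882, 0.4715, 0.5514], [-0.2294, -0.8625, 0.4511], [-0.6882, -0.1840, -0.7018]], R = [[4.3589, 0.2294, 0.9177], [0.0000, 4.5768, 5.4163], [0.0000, 0.0000, 1.9549]]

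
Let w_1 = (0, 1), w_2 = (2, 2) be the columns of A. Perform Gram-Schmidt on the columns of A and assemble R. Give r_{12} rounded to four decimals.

w_1 = (0, 1); ‖w_1‖ = 1.0000, so e_1 = (0.0000, 1.0000).
r_{12} = e_1·w_2 = 2.0000.

r_{12} = 2.0000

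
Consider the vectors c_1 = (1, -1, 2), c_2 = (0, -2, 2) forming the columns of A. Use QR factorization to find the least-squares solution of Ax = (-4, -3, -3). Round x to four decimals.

c_1 = (1, -1, 2); ‖c_1‖ = 2.4495, so q_1 = (0.4082, -0.4082, 0.8165).
q_1·c_2 = 0.4082·0 + (-0.4082)·(-2) + 0.8165·2 = 2.4495.
u_2 = c_2 − 2.4495·q_1 = (-1.0000, -1.0000, 0.0000).
‖u_2‖ = 1.4142, so q_2 = (-0.7071, -0.7071, 0.0000).
Qᵀb = (-2.8577, 4.9497).
Back-substitute: x_2 = 4.9497/1.4142 = 3.5000.
x_1 = (-2.8577 − 2.4495·3.5000)/2.4495 = -4.6667.

x = (-4.6667, 3.5000)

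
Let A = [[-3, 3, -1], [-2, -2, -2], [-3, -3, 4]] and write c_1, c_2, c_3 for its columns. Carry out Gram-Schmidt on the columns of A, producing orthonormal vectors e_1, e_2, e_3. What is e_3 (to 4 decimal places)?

e_3 = (0.0000, -0.8321, 0.5547)

e_1 = c_1/‖c_1‖ = (-3, -2, -3)/4.6904 = (-0.6396, -0.4264, -0.6396).
r_{12} = e_1·c_2 = 0.8528.
u_2 = c_2 − 0.8528·e_1 = (3.5455, -1.6364, -2.4545).
‖u_2‖ = 4.6122, so e_2 = (0.7687, -0.3548, -0.5322).
r_{13} = e_1·c_3 = -1.0660; r_{23} = e_2·c_3 = -2.1879.
u_3 = c_3 + 1.0660·e_1 + 2.1879·e_2 = (0.0000, -3.2308, 2.1538).
‖u_3‖ = 3.8829, so e_3 = (0.0000, -0.8321, 0.5547).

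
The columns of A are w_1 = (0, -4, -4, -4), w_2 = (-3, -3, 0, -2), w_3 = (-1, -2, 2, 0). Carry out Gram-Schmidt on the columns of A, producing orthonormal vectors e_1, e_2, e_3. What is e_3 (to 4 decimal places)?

e_1 = w_1/‖w_1‖ = (0, -4, -4, -4)/6.9282 = (0.0000, -0.5774, -0.5774, -0.5774).
r_{12} = e_1·w_2 = 2.8868.
u_2 = w_2 − 2.8868·e_1 = (-3.0000, -1.3333, 1.6667, -0.3333).
‖u_2‖ = 3.6968, so e_2 = (-0.8115, -0.3607, 0.4508, -0.0902).
r_{13} = e_1·w_3 = 0.0000; r_{23} = e_2·w_3 = 2.4345.
u_3 = w_3 + 0.0000·e_1 − 2.4345·e_2 = (0.9756, -1.1220, 0.9024, 0.2195).
‖u_3‖ = 1.7530, so e_3 = (0.5565, -0.6400, 0.5148, 0.1252).

e_3 = (0.5565, -0.6400, 0.5148, 0.1252)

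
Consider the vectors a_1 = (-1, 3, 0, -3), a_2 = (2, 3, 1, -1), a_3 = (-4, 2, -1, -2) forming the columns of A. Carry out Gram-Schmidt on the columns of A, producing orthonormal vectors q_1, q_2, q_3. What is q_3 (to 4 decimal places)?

q_3 = (-0.4595, 0.5466, -0.0209, 0.6997)

a_1 = (-1, 3, 0, -3); ‖a_1‖ = 4.3589, so q_1 = (-0.2294, 0.6882, 0.0000, -0.6882).
q_1·a_2 = (-0.2294)·2 + 0.6882·3 + 0.0000·1 + (-0.6882)·(-1) = 2.2942.
u_2 = a_2 − 2.2942·q_1 = (2.5263, 1.4211, 1.0000, 0.5789).
‖u_2‖ = 3.1204, so q_2 = (0.8096, 0.4554, 0.3205, 0.1855).
q_1·a_3 = (-0.2294)·(-4) + 0.6882·2 + 0.0000·(-1) + (-0.6882)·(-2) = 3.6707; q_2·a_3 = 0.8096·(-4) + 0.4554·2 + 0.3205·(-1) + 0.1855·(-2) = -3.0192.
u_3 = a_3 − 3.6707·q_1 + 3.0192·q_2 = (-0.7135, 0.8486, -0.0324, 1.0865).
‖u_3‖ = 1.5527, so q_3 = (-0.4595, 0.5466, -0.0209, 0.6997).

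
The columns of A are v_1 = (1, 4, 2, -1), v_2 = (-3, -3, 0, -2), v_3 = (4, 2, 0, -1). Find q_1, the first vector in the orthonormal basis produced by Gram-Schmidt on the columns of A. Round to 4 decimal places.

q_1 = v_1/‖v_1‖ = (1, 4, 2, -1)/4.6904 = (0.2132, 0.8528, 0.4264, -0.2132).

q_1 = (0.2132, 0.8528, 0.4264, -0.2132)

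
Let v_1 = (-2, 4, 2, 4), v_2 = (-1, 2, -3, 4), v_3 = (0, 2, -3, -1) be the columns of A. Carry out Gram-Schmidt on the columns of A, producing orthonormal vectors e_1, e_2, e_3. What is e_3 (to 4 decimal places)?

e_3 = (-0.0335, 0.7374, -0.3017, -0.6034)

v_1 = (-2, 4, 2, 4); ‖v_1‖ = 6.3246, so e_1 = (-0.3162, 0.6325, 0.3162, 0.6325).
e_1·v_2 = (-0.3162)·(-1) + 0.6325·2 + 0.3162·(-3) + 0.6325·4 = 3.1623.
u_2 = v_2 − 3.1623·e_1 = (0.0000, 0.0000, -4.0000, 2.0000).
‖u_2‖ = 4.4721, so e_2 = (0.0000, 0.0000, -0.8944, 0.4472).
e_1·v_3 = (-0.3162)·0 + 0.6325·2 + 0.3162·(-3) + 0.6325·(-1) = -0.3162; e_2·v_3 = 0.0000·0 + 0.0000·2 + (-0.8944)·(-3) + 0.4472·(-1) = 2.2361.
u_3 = v_3 + 0.3162·e_1 − 2.2361·e_2 = (-0.1000, 2.2000, -0.9000, -1.8000).
‖u_3‖ = 2.9833, so e_3 = (-0.0335, 0.7374, -0.3017, -0.6034).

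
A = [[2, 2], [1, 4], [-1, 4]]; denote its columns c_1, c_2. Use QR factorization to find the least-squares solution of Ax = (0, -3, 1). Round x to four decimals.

x = (-0.5600, -0.1600)

c_1 = (2, 1, -1); ‖c_1‖ = 2.4495, so q_1 = (0.8165, 0.4082, -0.4082).
q_1·c_2 = 0.8165·2 + 0.4082·4 + (-0.4082)·4 = 1.6330.
u_2 = c_2 − 1.6330·q_1 = (0.6667, 3.3333, 4.6667).
‖u_2‖ = 5.7735, so q_2 = (0.1155, 0.5774, 0.8083).
Qᵀb = (-1.6330, -0.9238).
Back-substitute: x_2 = -0.9238/5.7735 = -0.1600.
x_1 = (-1.6330 − 1.6330·(-0.1600))/2.4495 = -0.5600.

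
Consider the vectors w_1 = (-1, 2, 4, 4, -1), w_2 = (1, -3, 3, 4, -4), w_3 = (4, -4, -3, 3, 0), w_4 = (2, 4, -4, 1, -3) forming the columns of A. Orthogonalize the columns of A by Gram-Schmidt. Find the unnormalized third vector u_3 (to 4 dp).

u_3 = (2.3938, -0.0091, -2.0236, 3.1980, 2.2856)

w_1 = (-1, 2, 4, 4, -1); ‖w_1‖ = 6.1644, so e_1 = (-0.1622, 0.3244, 0.6489, 0.6489, -0.1622).
e_1·w_2 = (-0.1622)·1 + 0.3244·(-3) + 0.6489·3 + 0.6489·4 + (-0.1622)·(-4) = 4.0555.
u_2 = w_2 − 4.0555·e_1 = (1.6579, -4.3158, 0.3684, 1.3684, -3.3421).
‖u_2‖ = 5.8781, so e_2 = (0.2820, -0.7342, 0.0627, 0.2328, -0.5686).
e_1·w_3 = (-0.1622)·4 + 0.3244·(-4) + 0.6489·(-3) + 0.6489·3 + (-0.1622)·0 = -1.9467; e_2·w_3 = 0.2820·4 + (-0.7342)·(-4) + 0.0627·(-3) + 0.2328·3 + (-0.5686)·0 = 4.5754.
u_3 = w_3 + 1.9467·e_1 − 4.5754·e_2 = (2.3938, -0.0091, -2.0236, 3.1980, 2.2856).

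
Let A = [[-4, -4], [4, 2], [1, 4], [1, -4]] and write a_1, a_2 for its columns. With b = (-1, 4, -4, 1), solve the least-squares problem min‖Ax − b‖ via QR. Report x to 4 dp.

x = (0.9027, -0.5705)

a_1 = (-4, 4, 1, 1); ‖a_1‖ = 5.8310, so q_1 = (-0.6860, 0.6860, 0.1715, 0.1715).
q_1·a_2 = (-0.6860)·(-4) + 0.6860·2 + 0.1715·4 + 0.1715·(-4) = 4.1160.
u_2 = a_2 − 4.1160·q_1 = (-1.1765, -0.8235, 3.2941, -4.7059).
‖u_2‖ = 5.9210, so q_2 = (-0.1987, -0.1391, 0.5563, -0.7948).
Qᵀb = (2.9155, -3.3778).
Back-substitute: x_2 = -3.3778/5.9210 = -0.5705.
x_1 = (2.9155 − 4.1160·(-0.5705))/5.8310 = 0.9027.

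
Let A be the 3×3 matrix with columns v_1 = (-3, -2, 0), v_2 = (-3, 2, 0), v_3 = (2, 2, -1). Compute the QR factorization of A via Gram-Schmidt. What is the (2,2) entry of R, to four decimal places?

r_{22} = 3.3282

e_1 = v_1/‖v_1‖ = (-3, -2, 0)/3.6056 = (-0.8321, -0.5547, 0.0000).
r_{12} = e_1·v_2 = 1.3868.
u_2 = v_2 − 1.3868·e_1 = (-1.8462, 2.7692, 0.0000).
r_{22} = ‖u_2‖ = 3.3282.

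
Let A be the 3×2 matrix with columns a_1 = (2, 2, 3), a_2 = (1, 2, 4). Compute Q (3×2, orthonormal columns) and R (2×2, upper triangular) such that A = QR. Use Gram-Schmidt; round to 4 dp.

a_1 = (2, 2, 3); ‖a_1‖ = 4.1231, so e_1 = (0.4851, 0.4851, 0.7276).
e_1·a_2 = 0.4851·1 + 0.4851·2 + 0.7276·4 = 4.3656.
u_2 = a_2 − 4.3656·e_1 = (-1.1176, -0.1176, 0.8235).
‖u_2‖ = 1.3933, so e_2 = (-0.8022, -0.0844, 0.5911).

Q = [[0.4851, -0.8022], [0.4851, -0.0844], [0.7276, 0.5911]], R = [[4.1231, 4.3656], [0.0000, 1.3933]]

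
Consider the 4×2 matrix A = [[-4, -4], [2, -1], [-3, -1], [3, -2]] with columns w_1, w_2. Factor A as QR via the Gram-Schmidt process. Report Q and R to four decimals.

w_1 = (-4, 2, -3, 3); ‖w_1‖ = 6.1644, so e_1 = (-0.6489, 0.3244, -0.4867, 0.4867).
e_1·w_2 = (-0.6489)·(-4) + 0.3244·(-1) + (-0.4867)·(-1) + 0.4867·(-2) = 1.7844.
u_2 = w_2 − 1.7844·e_1 = (-2.8421, -1.5789, -0.1316, -2.8684).
‖u_2‖ = 4.3377, so e_2 = (-0.6552, -0.3640, -0.0303, -0.6613).

Q = [[-0.6489, -0.6552], [0.3244, -0.3640], [-0.4867, -0.0303], [0.4867, -0.6613]], R = [[6.1644, 1.7844], [0.0000, 4.3377]]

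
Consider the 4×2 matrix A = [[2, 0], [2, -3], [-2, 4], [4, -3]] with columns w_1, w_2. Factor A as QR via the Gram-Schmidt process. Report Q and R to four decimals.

q_1 = w_1/‖w_1‖ = (2, 2, -2, 4)/5.2915 = (0.3780, 0.3780, -0.3780, 0.7559).
r_{12} = q_1·w_2 = -4.9135.
u_2 = w_2 + 4.9135·q_1 = (1.8571, -1.1429, 2.1429, 0.7143).
‖u_2‖ = 3.1396, so q_2 = (0.5915, -0.3640, 0.6825, 0.2275).

Q = [[0.3780, 0.5915], [0.3780, -0.3640], [-0.3780, 0.6825], [0.7559, 0.2275]], R = [[5.2915, -4.9135], [0.0000, 3.1396]]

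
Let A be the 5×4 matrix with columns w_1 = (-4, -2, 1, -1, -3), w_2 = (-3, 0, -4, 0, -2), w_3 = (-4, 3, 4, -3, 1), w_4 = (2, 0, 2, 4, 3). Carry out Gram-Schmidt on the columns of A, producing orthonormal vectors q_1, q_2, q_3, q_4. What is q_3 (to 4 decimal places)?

q_1 = w_1/‖w_1‖ = (-4, -2, 1, -1, -3)/5.5678 = (-0.7184, -0.3592, 0.1796, -0.1796, -0.5388).
r_{12} = q_1·w_2 = 2.5145.
u_2 = w_2 − 2.5145·q_1 = (-1.1935, 0.9032, -4.4516, 0.4516, -0.6452).
‖u_2‖ = 4.7621, so q_2 = (-0.2506, 0.1897, -0.9348, 0.0948, -0.1355).
r_{13} = q_1·w_3 = 2.5145; r_{23} = q_2·w_3 = -2.5876.
u_3 = w_3 − 2.5145·q_1 + 2.5876·q_2 = (-2.8421, 4.3940, 1.1294, -2.3030, 2.0043).
‖u_3‖ = 6.1629, so q_3 = (-0.4612, 0.7130, 0.1833, -0.3737, 0.3252).

q_3 = (-0.4612, 0.7130, 0.1833, -0.3737, 0.3252)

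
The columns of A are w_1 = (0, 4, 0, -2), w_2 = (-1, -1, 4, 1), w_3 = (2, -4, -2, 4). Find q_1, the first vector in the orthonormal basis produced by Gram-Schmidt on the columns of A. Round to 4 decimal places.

w_1 = (0, 4, 0, -2); ‖w_1‖ = 4.4721, so q_1 = (0.0000, 0.8944, 0.0000, -0.4472).

q_1 = (0.0000, 0.8944, 0.0000, -0.4472)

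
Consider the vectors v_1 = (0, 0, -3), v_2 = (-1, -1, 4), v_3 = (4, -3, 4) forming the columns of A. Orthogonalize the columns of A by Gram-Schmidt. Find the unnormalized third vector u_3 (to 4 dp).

q_1 = v_1/‖v_1‖ = (0, 0, -3)/3.0000 = (0.0000, 0.0000, -1.0000).
r_{12} = q_1·v_2 = -4.0000.
u_2 = v_2 + 4.0000·q_1 = (-1.0000, -1.0000, 0.0000).
‖u_2‖ = 1.4142, so q_2 = (-0.7071, -0.7071, 0.0000).
r_{13} = q_1·v_3 = -4.0000; r_{23} = q_2·v_3 = -0.7071.
u_3 = v_3 + 4.0000·q_1 + 0.7071·q_2 = (3.5000, -3.5000, 0.0000).

u_3 = (3.5000, -3.5000, 0.0000)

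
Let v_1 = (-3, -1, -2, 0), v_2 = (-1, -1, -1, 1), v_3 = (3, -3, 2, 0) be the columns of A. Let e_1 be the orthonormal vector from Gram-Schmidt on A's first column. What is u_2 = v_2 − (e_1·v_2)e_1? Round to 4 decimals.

v_1 = (-3, -1, -2, 0); ‖v_1‖ = 3.7417, so e_1 = (-0.8018, -0.2673, -0.5345, 0.0000).
e_1·v_2 = (-0.8018)·(-1) + (-0.2673)·(-1) + (-0.5345)·(-1) + 0.0000·1 = 1.6036.
u_2 = v_2 − 1.6036·e_1 = (0.2857, -0.5714, -0.1429, 1.0000).

u_2 = (0.2857, -0.5714, -0.1429, 1.0000)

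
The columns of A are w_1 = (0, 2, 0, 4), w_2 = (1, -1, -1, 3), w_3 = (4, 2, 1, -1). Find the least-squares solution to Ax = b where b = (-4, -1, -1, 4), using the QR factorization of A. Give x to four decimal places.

q_1 = w_1/‖w_1‖ = (0, 2, 0, 4)/4.4721 = (0.0000, 0.4472, 0.0000, 0.8944).
r_{12} = q_1·w_2 = 2.2361.
u_2 = w_2 − 2.2361·q_1 = (1.0000, -2.0000, -1.0000, 1.0000).
‖u_2‖ = 2.6458, so q_2 = (0.3780, -0.7559, -0.3780, 0.3780).
r_{13} = q_1·w_3 = 0.0000; r_{23} = q_2·w_3 = -0.7559.
u_3 = w_3 + 0.0000·q_1 + 0.7559·q_2 = (4.2857, 1.4286, 0.7143, -0.7143).
‖u_3‖ = 4.6291, so q_3 = (0.9258, 0.3086, 0.1543, -0.1543).
Qᵀb = (3.1305, 1.1339, -4.7834).
Back-substitute: x_3 = -4.7834/4.6291 = -1.0333.
x_2 = (1.1339 + 0.7559·(-1.0333))/2.6458 = 0.1333.
x_1 = (3.1305 − 2.2361·0.1333 + 0.0000·(-1.0333))/4.4721 = 0.6333.

x = (0.6333, 0.1333, -1.0333)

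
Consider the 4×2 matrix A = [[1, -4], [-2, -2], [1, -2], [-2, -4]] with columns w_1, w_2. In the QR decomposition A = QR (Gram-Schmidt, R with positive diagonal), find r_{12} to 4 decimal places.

q_1 = w_1/‖w_1‖ = (1, -2, 1, -2)/3.1623 = (0.3162, -0.6325, 0.3162, -0.6325).
r_{12} = q_1·w_2 = 1.8974.

r_{12} = 1.8974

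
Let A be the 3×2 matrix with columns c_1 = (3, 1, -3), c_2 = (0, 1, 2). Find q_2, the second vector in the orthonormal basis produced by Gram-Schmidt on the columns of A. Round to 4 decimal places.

c_1 = (3, 1, -3); ‖c_1‖ = 4.3589, so q_1 = (0.6882, 0.2294, -0.6882).
q_1·c_2 = 0.6882·0 + 0.2294·1 + (-0.6882)·2 = -1.1471.
u_2 = c_2 + 1.1471·q_1 = (0.7895, 1.2632, 1.2105).
‖u_2‖ = 1.9194, so q_2 = (0.4113, 0.6581, 0.6307).

q_2 = (0.4113, 0.6581, 0.6307)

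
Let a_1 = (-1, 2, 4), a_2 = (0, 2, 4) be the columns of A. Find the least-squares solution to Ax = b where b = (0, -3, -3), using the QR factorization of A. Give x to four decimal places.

x = (0.0000, -0.9000)

e_1 = a_1/‖a_1‖ = (-1, 2, 4)/4.5826 = (-0.2182, 0.4364, 0.8729).
r_{12} = e_1·a_2 = 4.3644.
u_2 = a_2 − 4.3644·e_1 = (0.9524, 0.0952, 0.1905).
‖u_2‖ = 0.9759, so e_2 = (0.9759, 0.0976, 0.1952).
Qᵀb = (-3.9279, -0.8783).
Back-substitute: x_2 = -0.8783/0.9759 = -0.9000.
x_1 = (-3.9279 − 4.3644·(-0.9000))/4.5826 = 0.0000.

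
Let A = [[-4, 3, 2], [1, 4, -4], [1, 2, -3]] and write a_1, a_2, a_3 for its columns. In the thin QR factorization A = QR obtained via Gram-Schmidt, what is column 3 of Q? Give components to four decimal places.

q_3 = (-0.0907, 0.4990, -0.8619)

a_1 = (-4, 1, 1); ‖a_1‖ = 4.2426, so q_1 = (-0.9428, 0.2357, 0.2357).
q_1·a_2 = (-0.9428)·3 + 0.2357·4 + 0.2357·2 = -1.4142.
u_2 = a_2 + 1.4142·q_1 = (1.6667, 4.3333, 2.3333).
‖u_2‖ = 5.1962, so q_2 = (0.3208, 0.8340, 0.4491).
q_1·a_3 = (-0.9428)·2 + 0.2357·(-4) + 0.2357·(-3) = -3.5355; q_2·a_3 = 0.3208·2 + 0.8340·(-4) + 0.4491·(-3) = -4.0415.
u_3 = a_3 + 3.5355·q_1 + 4.0415·q_2 = (-0.0370, 0.2037, -0.3519).
‖u_3‖ = 0.4082, so q_3 = (-0.0907, 0.4990, -0.8619).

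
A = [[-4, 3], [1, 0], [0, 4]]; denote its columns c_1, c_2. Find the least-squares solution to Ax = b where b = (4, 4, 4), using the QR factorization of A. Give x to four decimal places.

x = (0.1281, 1.1815)

c_1 = (-4, 1, 0); ‖c_1‖ = 4.1231, so q_1 = (-0.9701, 0.2425, 0.0000).
q_1·c_2 = (-0.9701)·3 + 0.2425·0 + 0.0000·4 = -2.9104.
u_2 = c_2 + 2.9104·q_1 = (0.1765, 0.7059, 4.0000).
‖u_2‖ = 4.0656, so q_2 = (0.0434, 0.1736, 0.9839).
Qᵀb = (-2.9104, 4.8035).
Back-substitute: x_2 = 4.8035/4.0656 = 1.1815.
x_1 = (-2.9104 + 2.9104·1.1815)/4.1231 = 0.1281.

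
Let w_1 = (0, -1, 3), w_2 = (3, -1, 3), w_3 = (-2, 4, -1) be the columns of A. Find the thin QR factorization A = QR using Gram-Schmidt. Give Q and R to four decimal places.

Q = [[0.0000, 1.0000, 0.0000], [-0.3162, 0.0000, 0.9487], [0.9487, 0.0000, 0.3162]], R = [[3.1623, 3.1623, -2.2136], [0.0000, 3.0000, -2.0000], [0.0000, 0.0000, 3.4785]]

q_1 = w_1/‖w_1‖ = (0, -1, 3)/3.1623 = (0.0000, -0.3162, 0.9487).
r_{12} = q_1·w_2 = 3.1623.
u_2 = w_2 − 3.1623·q_1 = (3.0000, 0.0000, 0.0000).
‖u_2‖ = 3.0000, so q_2 = (1.0000, 0.0000, 0.0000).
r_{13} = q_1·w_3 = -2.2136; r_{23} = q_2·w_3 = -2.0000.
u_3 = w_3 + 2.2136·q_1 + 2.0000·q_2 = (0.0000, 3.3000, 1.1000).
‖u_3‖ = 3.4785, so q_3 = (0.0000, 0.9487, 0.3162).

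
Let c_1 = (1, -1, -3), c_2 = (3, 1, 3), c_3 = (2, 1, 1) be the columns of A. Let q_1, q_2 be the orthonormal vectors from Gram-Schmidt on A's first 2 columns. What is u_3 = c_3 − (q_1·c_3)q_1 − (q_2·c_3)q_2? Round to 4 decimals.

u_3 = (0.0000, 0.6000, -0.2000)

q_1 = c_1/‖c_1‖ = (1, -1, -3)/3.3166 = (0.3015, -0.3015, -0.9045).
r_{12} = q_1·c_2 = -2.1106.
u_2 = c_2 + 2.1106·q_1 = (3.6364, 0.3636, 1.0909).
‖u_2‖ = 3.8139, so q_2 = (0.9535, 0.0953, 0.2860).
r_{13} = q_1·c_3 = -0.6030; r_{23} = q_2·c_3 = 2.2883.
u_3 = c_3 + 0.6030·q_1 − 2.2883·q_2 = (0.0000, 0.6000, -0.2000).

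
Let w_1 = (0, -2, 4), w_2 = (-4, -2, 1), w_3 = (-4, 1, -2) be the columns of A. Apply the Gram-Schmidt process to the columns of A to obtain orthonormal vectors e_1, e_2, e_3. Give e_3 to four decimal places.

w_1 = (0, -2, 4); ‖w_1‖ = 4.4721, so e_1 = (0.0000, -0.4472, 0.8944).
e_1·w_2 = 0.0000·(-4) + (-0.4472)·(-2) + 0.8944·1 = 1.7889.
u_2 = w_2 − 1.7889·e_1 = (-4.0000, -1.2000, -0.6000).
‖u_2‖ = 4.2190, so e_2 = (-0.9481, -0.2844, -0.1422).
e_1·w_3 = 0.0000·(-4) + (-0.4472)·1 + 0.8944·(-2) = -2.2361; e_2·w_3 = (-0.9481)·(-4) + (-0.2844)·1 + (-0.1422)·(-2) = 3.7924.
u_3 = w_3 + 2.2361·e_1 − 3.7924·e_2 = (-0.4045, 1.0787, 0.5393).
‖u_3‖ = 1.2720, so e_3 = (-0.3180, 0.8480, 0.4240).

e_3 = (-0.3180, 0.8480, 0.4240)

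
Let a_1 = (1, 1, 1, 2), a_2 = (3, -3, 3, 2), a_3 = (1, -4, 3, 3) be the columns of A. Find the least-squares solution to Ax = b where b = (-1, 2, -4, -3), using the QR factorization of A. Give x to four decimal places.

x = (-0.6402, -0.0183, -0.7317)

e_1 = a_1/‖a_1‖ = (1, 1, 1, 2)/2.6458 = (0.3780, 0.3780, 0.3780, 0.7559).
r_{12} = e_1·a_2 = 2.6458.
u_2 = a_2 − 2.6458·e_1 = (2.0000, -4.0000, 2.0000, 0.0000).
‖u_2‖ = 4.8990, so e_2 = (0.4082, -0.8165, 0.4082, 0.0000).
r_{13} = e_1·a_3 = 2.2678; r_{23} = e_2·a_3 = 4.8990.
u_3 = a_3 − 2.2678·e_1 − 4.8990·e_2 = (-1.8571, -0.8571, 0.1429, 1.2857).
‖u_3‖ = 2.4202, so e_3 = (-0.7674, -0.3542, 0.0590, 0.5313).
Qᵀb = (-3.4017, -3.6742, -1.7708).
Back-substitute: x_3 = -1.7708/2.4202 = -0.7317.
x_2 = (-3.6742 − 4.8990·(-0.7317))/4.8990 = -0.0183.
x_1 = (-3.4017 − 2.6458·(-0.0183) − 2.2678·(-0.7317))/2.6458 = -0.6402.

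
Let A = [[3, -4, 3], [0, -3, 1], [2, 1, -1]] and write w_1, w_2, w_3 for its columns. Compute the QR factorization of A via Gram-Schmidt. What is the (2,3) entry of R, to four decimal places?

e_1 = w_1/‖w_1‖ = (3, 0, 2)/3.6056 = (0.8321, 0.0000, 0.5547).
r_{12} = e_1·w_2 = -2.7735.
u_2 = w_2 + 2.7735·e_1 = (-1.6923, -3.0000, 2.5385).
‖u_2‖ = 4.2787, so e_2 = (-0.3955, -0.7011, 0.5933).
r_{23} = e_2·w_3 = -2.4810.

r_{23} = -2.4810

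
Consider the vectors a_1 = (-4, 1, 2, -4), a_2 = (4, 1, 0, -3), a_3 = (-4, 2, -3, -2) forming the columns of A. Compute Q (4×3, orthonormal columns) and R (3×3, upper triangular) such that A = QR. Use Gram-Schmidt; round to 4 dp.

Q = [[-0.6576, 0.7243, -0.2043], [0.1644, 0.2130, 0.3805], [0.3288, 0.0320, -0.8901], [-0.6576, -0.6550, -0.1456]], R = [[6.0828, -0.4932, 3.2880], [0.0000, 5.0751, -1.2568], [0.0000, 0.0000, 4.5398]]

a_1 = (-4, 1, 2, -4); ‖a_1‖ = 6.0828, so q_1 = (-0.6576, 0.1644, 0.3288, -0.6576).
q_1·a_2 = (-0.6576)·4 + 0.1644·1 + 0.3288·0 + (-0.6576)·(-3) = -0.4932.
u_2 = a_2 + 0.4932·q_1 = (3.6757, 1.0811, 0.1622, -3.3243).
‖u_2‖ = 5.0751, so q_2 = (0.7243, 0.2130, 0.0320, -0.6550).
q_1·a_3 = (-0.6576)·(-4) + 0.1644·2 + 0.3288·(-3) + (-0.6576)·(-2) = 3.2880; q_2·a_3 = 0.7243·(-4) + 0.2130·2 + 0.0320·(-3) + (-0.6550)·(-2) = -1.2568.
u_3 = a_3 − 3.2880·q_1 + 1.2568·q_2 = (-0.9276, 1.7272, -4.0409, -0.6611).
‖u_3‖ = 4.5398, so q_3 = (-0.2043, 0.3805, -0.8901, -0.1456).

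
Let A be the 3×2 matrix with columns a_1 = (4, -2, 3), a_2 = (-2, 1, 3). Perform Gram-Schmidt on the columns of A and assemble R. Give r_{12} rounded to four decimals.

q_1 = a_1/‖a_1‖ = (4, -2, 3)/5.3852 = (0.7428, -0.3714, 0.5571).
r_{12} = q_1·a_2 = -0.1857.

r_{12} = -0.1857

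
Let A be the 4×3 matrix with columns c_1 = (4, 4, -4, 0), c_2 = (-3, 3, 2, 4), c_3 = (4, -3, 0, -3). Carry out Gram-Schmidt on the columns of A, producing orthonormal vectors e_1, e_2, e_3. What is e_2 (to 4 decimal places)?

e_2 = (-0.3853, 0.6055, 0.2202, 0.6606)

c_1 = (4, 4, -4, 0); ‖c_1‖ = 6.9282, so e_1 = (0.5774, 0.5774, -0.5774, 0.0000).
e_1·c_2 = 0.5774·(-3) + 0.5774·3 + (-0.5774)·2 + 0.0000·4 = -1.1547.
u_2 = c_2 + 1.1547·e_1 = (-2.3333, 3.6667, 1.3333, 4.0000).
‖u_2‖ = 6.0553, so e_2 = (-0.3853, 0.6055, 0.2202, 0.6606).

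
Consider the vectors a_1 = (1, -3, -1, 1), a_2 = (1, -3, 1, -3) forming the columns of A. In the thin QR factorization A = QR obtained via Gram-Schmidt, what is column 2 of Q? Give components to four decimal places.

q_2 = (0.1213, -0.3638, 0.3638, -0.8489)

a_1 = (1, -3, -1, 1); ‖a_1‖ = 3.4641, so q_1 = (0.2887, -0.8660, -0.2887, 0.2887).
q_1·a_2 = 0.2887·1 + (-0.8660)·(-3) + (-0.2887)·1 + 0.2887·(-3) = 1.7321.
u_2 = a_2 − 1.7321·q_1 = (0.5000, -1.5000, 1.5000, -3.5000).
‖u_2‖ = 4.1231, so q_2 = (0.1213, -0.3638, 0.3638, -0.8489).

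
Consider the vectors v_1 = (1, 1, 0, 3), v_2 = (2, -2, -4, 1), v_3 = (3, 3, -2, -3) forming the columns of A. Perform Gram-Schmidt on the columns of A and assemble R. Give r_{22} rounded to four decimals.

r_{22} = 4.9175

v_1 = (1, 1, 0, 3); ‖v_1‖ = 3.3166, so e_1 = (0.3015, 0.3015, 0.0000, 0.9045).
e_1·v_2 = 0.3015·2 + 0.3015·(-2) + 0.0000·(-4) + 0.9045·1 = 0.9045.
u_2 = v_2 − 0.9045·e_1 = (1.7273, -2.2727, -4.0000, 0.1818).
r_{22} = ‖u_2‖ = 4.9175.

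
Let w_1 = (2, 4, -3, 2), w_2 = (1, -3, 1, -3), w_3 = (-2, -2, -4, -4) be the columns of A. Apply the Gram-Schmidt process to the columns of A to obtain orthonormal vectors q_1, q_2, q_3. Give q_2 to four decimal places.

q_2 = (0.7148, -0.2315, -0.2416, -0.6141)

w_1 = (2, 4, -3, 2); ‖w_1‖ = 5.7446, so q_1 = (0.3482, 0.6963, -0.5222, 0.3482).
q_1·w_2 = 0.3482·1 + 0.6963·(-3) + (-0.5222)·1 + 0.3482·(-3) = -3.3075.
u_2 = w_2 + 3.3075·q_1 = (2.1515, -0.6970, -0.7273, -1.8485).
‖u_2‖ = 3.0101, so q_2 = (0.7148, -0.2315, -0.2416, -0.6141).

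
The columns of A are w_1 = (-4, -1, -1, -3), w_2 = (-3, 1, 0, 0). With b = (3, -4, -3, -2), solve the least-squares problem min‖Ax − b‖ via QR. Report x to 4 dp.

x = (1.0268, -2.4295)

w_1 = (-4, -1, -1, -3); ‖w_1‖ = 5.1962, so q_1 = (-0.7698, -0.1925, -0.1925, -0.5774).
q_1·w_2 = (-0.7698)·(-3) + (-0.1925)·1 + (-0.1925)·0 + (-0.5774)·0 = 2.1170.
u_2 = w_2 − 2.1170·q_1 = (-1.3704, 1.4074, 0.4074, 1.2222).
‖u_2‖ = 2.3492, so q_2 = (-0.5833, 0.5991, 0.1734, 0.5203).
Qᵀb = (0.1925, -5.7073).
Back-substitute: x_2 = -5.7073/2.3492 = -2.4295.
x_1 = (0.1925 − 2.1170·(-2.4295))/5.1962 = 1.0268.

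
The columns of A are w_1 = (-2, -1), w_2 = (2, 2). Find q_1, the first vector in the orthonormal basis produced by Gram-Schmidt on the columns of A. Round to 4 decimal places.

q_1 = (-0.8944, -0.4472)

w_1 = (-2, -1); ‖w_1‖ = 2.2361, so q_1 = (-0.8944, -0.4472).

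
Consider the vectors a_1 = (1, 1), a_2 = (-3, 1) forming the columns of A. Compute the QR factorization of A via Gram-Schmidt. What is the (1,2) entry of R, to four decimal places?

r_{12} = -1.4142

a_1 = (1, 1); ‖a_1‖ = 1.4142, so q_1 = (0.7071, 0.7071).
r_{12} = q_1·a_2 = -1.4142.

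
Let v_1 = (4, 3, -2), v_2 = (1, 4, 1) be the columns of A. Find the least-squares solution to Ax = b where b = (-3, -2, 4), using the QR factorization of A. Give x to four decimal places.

x = (-1.1350, 0.4939)

v_1 = (4, 3, -2); ‖v_1‖ = 5.3852, so q_1 = (0.7428, 0.5571, -0.3714).
q_1·v_2 = 0.7428·1 + 0.5571·4 + (-0.3714)·1 = 2.5997.
u_2 = v_2 − 2.5997·q_1 = (-0.9310, 2.5517, 1.9655).
‖u_2‖ = 3.3528, so q_2 = (-0.2777, 0.7611, 0.5862).
Qᵀb = (-4.8281, 1.6558).
Back-substitute: x_2 = 1.6558/3.3528 = 0.4939.
x_1 = (-4.8281 − 2.5997·0.4939)/5.3852 = -1.1350.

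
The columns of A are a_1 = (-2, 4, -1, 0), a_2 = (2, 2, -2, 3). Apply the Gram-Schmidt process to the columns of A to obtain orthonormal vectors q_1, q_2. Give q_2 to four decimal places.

q_2 = (0.5855, 0.1952, -0.3904, 0.6831)

a_1 = (-2, 4, -1, 0); ‖a_1‖ = 4.5826, so q_1 = (-0.4364, 0.8729, -0.2182, 0.0000).
q_1·a_2 = (-0.4364)·2 + 0.8729·2 + (-0.2182)·(-2) + 0.0000·3 = 1.3093.
u_2 = a_2 − 1.3093·q_1 = (2.5714, 0.8571, -1.7143, 3.0000).
‖u_2‖ = 4.3916, so q_2 = (0.5855, 0.1952, -0.3904, 0.6831).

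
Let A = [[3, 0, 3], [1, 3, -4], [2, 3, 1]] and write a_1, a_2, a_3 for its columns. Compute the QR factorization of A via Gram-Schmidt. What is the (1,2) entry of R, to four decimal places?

a_1 = (3, 1, 2); ‖a_1‖ = 3.7417, so q_1 = (0.8018, 0.2673, 0.5345).
r_{12} = q_1·a_2 = 2.4054.

r_{12} = 2.4054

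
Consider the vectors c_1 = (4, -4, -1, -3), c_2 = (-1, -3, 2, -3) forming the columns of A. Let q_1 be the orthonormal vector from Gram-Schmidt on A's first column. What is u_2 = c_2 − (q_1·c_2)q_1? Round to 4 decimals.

c_1 = (4, -4, -1, -3); ‖c_1‖ = 6.4807, so q_1 = (0.6172, -0.6172, -0.1543, -0.4629).
q_1·c_2 = 0.6172·(-1) + (-0.6172)·(-3) + (-0.1543)·2 + (-0.4629)·(-3) = 2.3146.
u_2 = c_2 − 2.3146·q_1 = (-2.4286, -1.5714, 2.3571, -1.9286).

u_2 = (-2.4286, -1.5714, 2.3571, -1.9286)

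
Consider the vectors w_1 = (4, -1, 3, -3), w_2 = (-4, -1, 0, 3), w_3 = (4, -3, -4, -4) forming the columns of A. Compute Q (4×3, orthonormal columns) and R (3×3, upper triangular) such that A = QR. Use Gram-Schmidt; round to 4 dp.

e_1 = w_1/‖w_1‖ = (4, -1, 3, -3)/5.9161 = (0.6761, -0.1690, 0.5071, -0.5071).
r_{12} = e_1·w_2 = -4.0567.
u_2 = w_2 + 4.0567·e_1 = (-1.2571, -1.6857, 2.0571, 0.9429).
‖u_2‖ = 3.0892, so e_2 = (-0.4070, -0.5457, 0.6659, 0.3052).
r_{13} = e_1·w_3 = 3.2116; r_{23} = e_2·w_3 = -3.8753.
u_3 = w_3 − 3.2116·e_1 + 3.8753·e_2 = (0.2515, -4.5719, -3.0479, -1.1886).
‖u_3‖ = 5.6274, so e_3 = (0.0447, -0.8124, -0.5416, -0.2112).

Q = [[0.6761, -0.4070, 0.0447], [-0.1690, -0.5457, -0.8124], [0.5071, 0.6659, -0.5416], [-0.5071, 0.3052, -0.2112]], R = [[5.9161, -4.0567, 3.2116], [0.0000, 3.0892, -3.8753], [0.0000, 0.0000, 5.6274]]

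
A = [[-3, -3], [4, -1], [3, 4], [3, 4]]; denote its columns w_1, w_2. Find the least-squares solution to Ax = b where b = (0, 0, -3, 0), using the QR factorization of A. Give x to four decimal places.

w_1 = (-3, 4, 3, 3); ‖w_1‖ = 6.5574, so e_1 = (-0.4575, 0.6100, 0.4575, 0.4575).
e_1·w_2 = (-0.4575)·(-3) + 0.6100·(-1) + 0.4575·4 + 0.4575·4 = 4.4225.
u_2 = w_2 − 4.4225·e_1 = (-0.9767, -3.6977, 1.9767, 1.9767).
‖u_2‖ = 4.7373, so e_2 = (-0.2062, -0.7805, 0.4173, 0.4173).
Qᵀb = (-1.3725, -1.2518).
Back-substitute: x_2 = -1.2518/4.7373 = -0.2642.
x_1 = (-1.3725 − 4.4225·(-0.2642))/6.5574 = -0.0311.

x = (-0.0311, -0.2642)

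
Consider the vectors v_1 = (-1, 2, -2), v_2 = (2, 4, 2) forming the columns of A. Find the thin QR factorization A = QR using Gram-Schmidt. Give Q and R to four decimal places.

q_1 = v_1/‖v_1‖ = (-1, 2, -2)/3.0000 = (-0.3333, 0.6667, -0.6667).
r_{12} = q_1·v_2 = 0.6667.
u_2 = v_2 − 0.6667·q_1 = (2.2222, 3.5556, 2.4444).
‖u_2‖ = 4.8534, so q_2 = (0.4579, 0.7326, 0.5037).

Q = [[-0.3333, 0.4579], [0.6667, 0.7326], [-0.6667, 0.5037]], R = [[3.0000, 0.6667], [0.0000, 4.8534]]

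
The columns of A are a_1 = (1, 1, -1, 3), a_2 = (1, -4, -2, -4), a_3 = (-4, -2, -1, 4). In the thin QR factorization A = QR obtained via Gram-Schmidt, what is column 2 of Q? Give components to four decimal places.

e_2 = (0.4352, -0.6093, -0.6441, -0.1567)

a_1 = (1, 1, -1, 3); ‖a_1‖ = 3.4641, so e_1 = (0.2887, 0.2887, -0.2887, 0.8660).
e_1·a_2 = 0.2887·1 + 0.2887·(-4) + (-0.2887)·(-2) + 0.8660·(-4) = -3.7528.
u_2 = a_2 + 3.7528·e_1 = (2.0833, -2.9167, -3.0833, -0.7500).
‖u_2‖ = 4.7871, so e_2 = (0.4352, -0.6093, -0.6441, -0.1567).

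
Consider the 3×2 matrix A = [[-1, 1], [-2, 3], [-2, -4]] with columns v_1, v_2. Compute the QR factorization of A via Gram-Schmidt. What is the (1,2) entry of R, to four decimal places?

r_{12} = 0.3333

q_1 = v_1/‖v_1‖ = (-1, -2, -2)/3.0000 = (-0.3333, -0.6667, -0.6667).
r_{12} = q_1·v_2 = 0.3333.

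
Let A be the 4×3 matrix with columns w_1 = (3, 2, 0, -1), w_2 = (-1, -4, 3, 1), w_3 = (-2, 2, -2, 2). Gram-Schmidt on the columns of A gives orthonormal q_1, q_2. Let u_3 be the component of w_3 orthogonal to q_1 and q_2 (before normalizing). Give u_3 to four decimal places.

w_1 = (3, 2, 0, -1); ‖w_1‖ = 3.7417, so q_1 = (0.8018, 0.5345, 0.0000, -0.2673).
q_1·w_2 = 0.8018·(-1) + 0.5345·(-4) + 0.0000·3 + (-0.2673)·1 = -3.2071.
u_2 = w_2 + 3.2071·q_1 = (1.5714, -2.2857, 3.0000, 0.1429).
‖u_2‖ = 4.0883, so q_2 = (0.3844, -0.5591, 0.7338, 0.0349).
q_1·w_3 = 0.8018·(-2) + 0.5345·2 + 0.0000·(-2) + (-0.2673)·2 = -1.0690; q_2·w_3 = 0.3844·(-2) + (-0.5591)·2 + 0.7338·(-2) + 0.0349·2 = -3.2846.
u_3 = w_3 + 1.0690·q_1 + 3.2846·q_2 = (0.1197, 0.7350, 0.4103, 1.8291).

u_3 = (0.1197, 0.7350, 0.4103, 1.8291)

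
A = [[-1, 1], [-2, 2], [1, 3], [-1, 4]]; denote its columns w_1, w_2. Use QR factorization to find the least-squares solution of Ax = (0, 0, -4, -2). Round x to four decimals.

x = (-1.0345, -0.8736)

w_1 = (-1, -2, 1, -1); ‖w_1‖ = 2.6458, so q_1 = (-0.3780, -0.7559, 0.3780, -0.3780).
q_1·w_2 = (-0.3780)·1 + (-0.7559)·2 + 0.3780·3 + (-0.3780)·4 = -2.2678.
u_2 = w_2 + 2.2678·q_1 = (0.1429, 0.2857, 3.8571, 3.1429).
‖u_2‖ = 4.9857, so q_2 = (0.0287, 0.0573, 0.7736, 0.6304).
Qᵀb = (-0.7559, -4.3553).
Back-substitute: x_2 = -4.3553/4.9857 = -0.8736.
x_1 = (-0.7559 + 2.2678·(-0.8736))/2.6458 = -1.0345.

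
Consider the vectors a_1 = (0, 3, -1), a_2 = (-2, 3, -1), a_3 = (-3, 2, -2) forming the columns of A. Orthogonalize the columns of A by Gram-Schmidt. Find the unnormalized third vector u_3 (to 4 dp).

u_3 = (0.0000, -0.4000, -1.2000)

a_1 = (0, 3, -1); ‖a_1‖ = 3.1623, so e_1 = (0.0000, 0.9487, -0.3162).
e_1·a_2 = 0.0000·(-2) + 0.9487·3 + (-0.3162)·(-1) = 3.1623.
u_2 = a_2 − 3.1623·e_1 = (-2.0000, 0.0000, 0.0000).
‖u_2‖ = 2.0000, so e_2 = (-1.0000, 0.0000, 0.0000).
e_1·a_3 = 0.0000·(-3) + 0.9487·2 + (-0.3162)·(-2) = 2.5298; e_2·a_3 = (-1.0000)·(-3) + 0.0000·2 + 0.0000·(-2) = 3.0000.
u_3 = a_3 − 2.5298·e_1 − 3.0000·e_2 = (0.0000, -0.4000, -1.2000).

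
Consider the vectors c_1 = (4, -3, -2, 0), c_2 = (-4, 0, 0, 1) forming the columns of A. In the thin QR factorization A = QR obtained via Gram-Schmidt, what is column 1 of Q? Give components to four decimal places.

e_1 = c_1/‖c_1‖ = (4, -3, -2, 0)/5.3852 = (0.7428, -0.5571, -0.3714, 0.0000).

e_1 = (0.7428, -0.5571, -0.3714, 0.0000)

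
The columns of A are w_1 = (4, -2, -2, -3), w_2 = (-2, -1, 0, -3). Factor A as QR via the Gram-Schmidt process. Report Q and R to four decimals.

w_1 = (4, -2, -2, -3); ‖w_1‖ = 5.7446, so e_1 = (0.6963, -0.3482, -0.3482, -0.5222).
e_1·w_2 = 0.6963·(-2) + (-0.3482)·(-1) + (-0.3482)·0 + (-0.5222)·(-3) = 0.5222.
u_2 = w_2 − 0.5222·e_1 = (-2.3636, -0.8182, 0.1818, -2.7273).
‖u_2‖ = 3.7050, so e_2 = (-0.6380, -0.2208, 0.0491, -0.7361).

Q = [[0.6963, -0.6380], [-0.3482, -0.2208], [-0.3482, 0.0491], [-0.5222, -0.7361]], R = [[5.7446, 0.5222], [0.0000, 3.7050]]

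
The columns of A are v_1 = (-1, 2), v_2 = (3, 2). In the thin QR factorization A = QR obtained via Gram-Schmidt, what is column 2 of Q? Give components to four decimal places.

q_2 = (0.8944, 0.4472)

v_1 = (-1, 2); ‖v_1‖ = 2.2361, so q_1 = (-0.4472, 0.8944).
q_1·v_2 = (-0.4472)·3 + 0.8944·2 = 0.4472.
u_2 = v_2 − 0.4472·q_1 = (3.2000, 1.6000).
‖u_2‖ = 3.5777, so q_2 = (0.8944, 0.4472).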